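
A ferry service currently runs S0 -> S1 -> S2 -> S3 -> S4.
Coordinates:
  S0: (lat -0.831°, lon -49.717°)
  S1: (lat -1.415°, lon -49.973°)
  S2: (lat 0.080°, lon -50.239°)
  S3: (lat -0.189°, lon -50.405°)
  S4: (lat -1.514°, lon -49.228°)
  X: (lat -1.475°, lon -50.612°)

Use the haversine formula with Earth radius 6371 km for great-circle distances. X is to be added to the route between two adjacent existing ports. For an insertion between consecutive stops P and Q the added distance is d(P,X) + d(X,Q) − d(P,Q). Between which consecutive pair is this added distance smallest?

between S1 and S2

Added distance for inserting X between each consecutive pair:
S0–S1: 123.0 km
S1–S2: 80.3 km
S2–S3: 287.5 km
S3–S4: 101.7 km
Smallest added distance is 80.3 km, inserting between S1 and S2.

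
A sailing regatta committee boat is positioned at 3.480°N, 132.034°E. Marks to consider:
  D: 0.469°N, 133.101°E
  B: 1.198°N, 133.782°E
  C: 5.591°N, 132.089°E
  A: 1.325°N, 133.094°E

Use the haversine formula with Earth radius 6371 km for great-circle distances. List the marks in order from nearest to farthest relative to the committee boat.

Distances from the committee boat:
C 5.591°N, 132.089°E: 234.8 km
A 1.325°N, 133.094°E: 267.0 km
B 1.198°N, 133.782°E: 319.5 km
D 0.469°N, 133.101°E: 355.2 km

C, A, B, D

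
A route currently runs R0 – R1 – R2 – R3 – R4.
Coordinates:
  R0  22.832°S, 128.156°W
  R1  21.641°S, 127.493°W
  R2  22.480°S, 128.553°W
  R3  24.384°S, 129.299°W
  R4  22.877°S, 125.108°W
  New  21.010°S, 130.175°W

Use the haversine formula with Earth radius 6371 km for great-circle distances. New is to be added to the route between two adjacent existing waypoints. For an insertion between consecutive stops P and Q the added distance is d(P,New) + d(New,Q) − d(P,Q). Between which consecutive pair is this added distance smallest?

between R1 and R2

Added distance for inserting New between each consecutive pair:
R0–R1: 428.1 km
R1–R2: 376.9 km
R2–R3: 394.9 km
R3–R4: 489.4 km
Smallest added distance is 376.9 km, inserting between R1 and R2.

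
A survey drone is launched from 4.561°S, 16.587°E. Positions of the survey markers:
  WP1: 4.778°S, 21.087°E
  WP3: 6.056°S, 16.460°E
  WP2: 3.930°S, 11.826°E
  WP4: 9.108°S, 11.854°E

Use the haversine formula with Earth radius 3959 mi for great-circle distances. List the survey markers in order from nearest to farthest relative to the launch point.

Distance from the launch point at 4.561°S, 16.587°E to each:
WP3 6.056°S, 16.460°E: 103.7 mi
WP1 4.778°S, 21.087°E: 310.3 mi
WP2 3.930°S, 11.826°E: 331.0 mi
WP4 9.108°S, 11.854°E: 451.8 mi

WP3, WP1, WP2, WP4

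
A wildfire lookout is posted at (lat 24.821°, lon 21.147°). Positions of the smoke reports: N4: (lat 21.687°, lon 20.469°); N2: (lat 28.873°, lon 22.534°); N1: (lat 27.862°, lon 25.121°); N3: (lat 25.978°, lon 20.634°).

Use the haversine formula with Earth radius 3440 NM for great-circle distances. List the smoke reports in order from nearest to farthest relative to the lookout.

Computing each great-circle distance from (lat 24.821°, lon 21.147°):
N3 (lat 25.978°, lon 20.634°): 74.8 NM
N4 (lat 21.687°, lon 20.469°): 191.8 NM
N2 (lat 28.873°, lon 22.534°): 254.4 NM
N1 (lat 27.862°, lon 25.121°): 281.1 NM

N3, N4, N2, N1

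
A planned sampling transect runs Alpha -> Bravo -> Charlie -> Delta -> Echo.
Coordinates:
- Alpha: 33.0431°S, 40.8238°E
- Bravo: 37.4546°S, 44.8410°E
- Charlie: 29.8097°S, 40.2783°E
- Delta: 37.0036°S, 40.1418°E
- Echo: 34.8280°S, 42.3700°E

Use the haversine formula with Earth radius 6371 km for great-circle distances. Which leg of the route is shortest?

Leg distances:
Alpha→Bravo: 611.2 km
Bravo→Charlie: 948.9 km
Charlie→Delta: 800.0 km
Delta→Echo: 314.3 km
The shortest leg is Delta–Echo at 314.3 km.

Delta–Echo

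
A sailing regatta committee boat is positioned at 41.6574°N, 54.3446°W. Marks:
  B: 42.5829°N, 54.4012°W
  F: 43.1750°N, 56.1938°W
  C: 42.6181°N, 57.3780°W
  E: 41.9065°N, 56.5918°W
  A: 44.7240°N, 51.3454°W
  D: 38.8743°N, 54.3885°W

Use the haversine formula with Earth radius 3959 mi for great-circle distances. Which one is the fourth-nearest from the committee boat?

C

Distances from the committee boat (41.6574°N, 54.3446°W):
B: 64.0 mi
E: 117.1 mi
F: 141.0 mi
C: 169.0 mi
D: 192.3 mi
A: 260.2 mi
The fourth-nearest is C at 169.0 mi.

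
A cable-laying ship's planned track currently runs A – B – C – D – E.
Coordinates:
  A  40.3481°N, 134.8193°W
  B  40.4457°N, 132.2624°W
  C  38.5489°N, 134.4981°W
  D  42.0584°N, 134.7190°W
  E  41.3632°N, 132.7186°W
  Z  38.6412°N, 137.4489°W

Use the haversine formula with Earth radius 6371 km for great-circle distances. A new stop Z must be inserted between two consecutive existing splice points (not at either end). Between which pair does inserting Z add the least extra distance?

between C and D

Added distance for inserting Z between each consecutive pair:
A–B: 565.8 km
B–C: 459.3 km
C–D: 310.7 km
D–E: 765.4 km
Smallest added distance is 310.7 km, inserting between C and D.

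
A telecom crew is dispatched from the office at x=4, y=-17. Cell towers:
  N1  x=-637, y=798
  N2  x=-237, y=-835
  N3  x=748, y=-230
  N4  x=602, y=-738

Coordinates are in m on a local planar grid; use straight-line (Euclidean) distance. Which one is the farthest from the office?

N1

Distances from the office (x=4, y=-17):
N1: 1036.9 m
N4: 936.7 m
N2: 852.8 m
N3: 773.9 m
The farthest is N1 at 1036.9 m.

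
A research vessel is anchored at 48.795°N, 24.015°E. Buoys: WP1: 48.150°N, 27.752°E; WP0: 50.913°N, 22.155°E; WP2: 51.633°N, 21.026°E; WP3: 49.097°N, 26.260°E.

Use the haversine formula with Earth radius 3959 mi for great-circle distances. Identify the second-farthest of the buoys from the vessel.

WP1

Distances from the vessel (48.795°N, 24.015°E):
WP2: 236.4 mi
WP1: 176.9 mi
WP0: 168.2 mi
WP3: 104.0 mi
The second-farthest is WP1 at 176.9 mi.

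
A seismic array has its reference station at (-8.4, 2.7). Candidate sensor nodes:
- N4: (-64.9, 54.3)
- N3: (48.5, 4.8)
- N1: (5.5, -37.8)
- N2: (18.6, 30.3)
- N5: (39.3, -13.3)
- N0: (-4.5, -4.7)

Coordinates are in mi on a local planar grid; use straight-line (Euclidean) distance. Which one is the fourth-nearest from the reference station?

Distances from the reference station ((-8.4, 2.7)):
N0: 8.4 mi
N2: 38.6 mi
N1: 42.8 mi
N5: 50.3 mi
N3: 56.9 mi
N4: 76.5 mi
The fourth-nearest is N5 at 50.3 mi.

N5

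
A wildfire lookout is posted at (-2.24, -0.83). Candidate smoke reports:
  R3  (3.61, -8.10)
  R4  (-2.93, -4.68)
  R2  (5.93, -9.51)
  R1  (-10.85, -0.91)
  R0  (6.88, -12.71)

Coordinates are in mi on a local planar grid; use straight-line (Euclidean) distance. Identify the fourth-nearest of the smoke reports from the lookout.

R2

Distance to each, sorted:
R4: 3.9 mi
R1: 8.6 mi
R3: 9.3 mi
R2: 11.9 mi
R0: 15.0 mi
The fourth-nearest is R2 at 11.9 mi.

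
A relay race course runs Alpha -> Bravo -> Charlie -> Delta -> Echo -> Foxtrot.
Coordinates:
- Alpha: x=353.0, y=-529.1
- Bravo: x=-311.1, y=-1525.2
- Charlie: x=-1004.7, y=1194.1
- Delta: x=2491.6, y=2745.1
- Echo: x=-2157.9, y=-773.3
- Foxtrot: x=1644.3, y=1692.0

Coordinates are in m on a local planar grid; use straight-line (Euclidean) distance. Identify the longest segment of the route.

Delta–Echo

Leg distances:
Alpha→Bravo: 1197.2 m
Bravo→Charlie: 2806.4 m
Charlie→Delta: 3824.9 m
Delta→Echo: 5830.7 m
Echo→Foxtrot: 4531.5 m
The longest leg is Delta–Echo at 5830.7 m.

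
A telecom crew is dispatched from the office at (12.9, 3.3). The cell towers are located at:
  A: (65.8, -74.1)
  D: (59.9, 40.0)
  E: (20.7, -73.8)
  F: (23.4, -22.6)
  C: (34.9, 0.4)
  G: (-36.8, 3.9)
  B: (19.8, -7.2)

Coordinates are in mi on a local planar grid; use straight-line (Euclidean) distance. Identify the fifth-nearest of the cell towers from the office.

Distance to each, sorted:
B: 12.6 mi
C: 22.2 mi
F: 27.9 mi
G: 49.7 mi
D: 59.6 mi
E: 77.5 mi
A: 93.8 mi
The fifth-nearest is D at 59.6 mi.

D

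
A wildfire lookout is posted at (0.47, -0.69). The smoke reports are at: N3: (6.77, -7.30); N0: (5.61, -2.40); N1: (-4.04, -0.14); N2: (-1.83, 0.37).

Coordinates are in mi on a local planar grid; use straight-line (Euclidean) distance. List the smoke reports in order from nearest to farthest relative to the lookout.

N2, N1, N0, N3

Distance from the lookout at (0.47, -0.69) to each:
N2 (-1.83, 0.37): 2.5 mi
N1 (-4.04, -0.14): 4.5 mi
N0 (5.61, -2.40): 5.4 mi
N3 (6.77, -7.30): 9.1 mi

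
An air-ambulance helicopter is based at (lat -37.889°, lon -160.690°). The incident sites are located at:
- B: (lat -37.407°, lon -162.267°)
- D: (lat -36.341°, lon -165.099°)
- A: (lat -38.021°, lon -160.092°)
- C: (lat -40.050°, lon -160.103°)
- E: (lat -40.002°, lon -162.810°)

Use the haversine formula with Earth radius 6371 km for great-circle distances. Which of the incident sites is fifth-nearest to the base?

D

Distance to each, sorted:
A: 54.4 km
B: 148.8 km
C: 245.6 km
E: 298.0 km
D: 427.1 km
The fifth-nearest is D at 427.1 km.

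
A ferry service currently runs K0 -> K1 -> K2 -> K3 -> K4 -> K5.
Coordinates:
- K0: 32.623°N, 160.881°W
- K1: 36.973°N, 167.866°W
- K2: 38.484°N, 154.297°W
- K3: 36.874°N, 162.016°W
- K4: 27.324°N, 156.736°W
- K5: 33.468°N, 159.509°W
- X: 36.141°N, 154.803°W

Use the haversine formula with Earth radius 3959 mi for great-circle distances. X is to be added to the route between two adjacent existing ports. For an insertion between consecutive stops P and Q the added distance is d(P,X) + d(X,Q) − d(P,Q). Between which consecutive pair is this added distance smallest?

between K2 and K3

Added distance for inserting X between each consecutive pair:
K0–K1: 652.8 mi
K1–K2: 142.8 mi
K2–K3: 131.6 mi
K3–K4: 295.1 mi
K4–K5: 488.8 mi
Smallest added distance is 131.6 mi, inserting between K2 and K3.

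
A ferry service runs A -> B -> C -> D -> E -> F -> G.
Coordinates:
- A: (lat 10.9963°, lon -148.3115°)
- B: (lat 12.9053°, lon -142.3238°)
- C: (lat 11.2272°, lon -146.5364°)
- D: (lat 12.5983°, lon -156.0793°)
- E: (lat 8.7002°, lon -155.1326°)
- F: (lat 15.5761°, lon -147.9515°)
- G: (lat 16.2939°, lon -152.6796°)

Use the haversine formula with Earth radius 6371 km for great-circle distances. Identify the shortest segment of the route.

D–E

Leg distances:
A→B: 685.0 km
B→C: 494.6 km
C→D: 1049.3 km
D→E: 445.6 km
E→F: 1092.3 km
F→G: 511.8 km
The shortest leg is D–E at 445.6 km.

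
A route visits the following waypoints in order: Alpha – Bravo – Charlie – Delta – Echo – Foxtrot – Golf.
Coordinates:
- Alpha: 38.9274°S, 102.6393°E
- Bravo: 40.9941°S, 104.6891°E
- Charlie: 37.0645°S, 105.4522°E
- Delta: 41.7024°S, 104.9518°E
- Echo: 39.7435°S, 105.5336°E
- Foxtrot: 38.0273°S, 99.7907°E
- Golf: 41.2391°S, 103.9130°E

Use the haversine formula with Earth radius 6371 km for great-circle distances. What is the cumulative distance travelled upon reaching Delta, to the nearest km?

Leg distances:
Alpha→Bravo: 288.7 km  (cumulative 288.7 km)
Bravo→Charlie: 441.9 km  (cumulative 730.5 km)
Charlie→Delta: 517.5 km  (cumulative 1248.0 km)
Cumulative distance at Delta ≈ 1248 km.

1248 km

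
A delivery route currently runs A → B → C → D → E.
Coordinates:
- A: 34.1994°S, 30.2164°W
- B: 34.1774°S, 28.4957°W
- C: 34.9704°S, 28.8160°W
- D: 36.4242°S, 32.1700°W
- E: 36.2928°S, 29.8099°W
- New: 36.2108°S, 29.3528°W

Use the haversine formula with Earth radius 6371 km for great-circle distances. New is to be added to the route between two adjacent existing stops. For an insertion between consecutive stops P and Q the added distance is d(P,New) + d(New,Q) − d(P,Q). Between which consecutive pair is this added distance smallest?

between C and D

Added distance for inserting New between each consecutive pair:
A–B: 317.9 km
B–C: 292.4 km
C–D: 56.4 km
D–E: 83.7 km
Smallest added distance is 56.4 km, inserting between C and D.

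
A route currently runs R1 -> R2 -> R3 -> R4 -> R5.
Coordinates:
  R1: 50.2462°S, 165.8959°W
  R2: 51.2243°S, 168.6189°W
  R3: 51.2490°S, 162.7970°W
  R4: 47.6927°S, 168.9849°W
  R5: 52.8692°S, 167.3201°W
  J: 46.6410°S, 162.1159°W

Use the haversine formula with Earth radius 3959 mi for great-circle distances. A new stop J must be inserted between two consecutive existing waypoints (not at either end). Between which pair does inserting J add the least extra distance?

between R3 and R4

Added distance for inserting J between each consecutive pair:
R1–R2: 599.0 mi
R2–R3: 500.7 mi
R3–R4: 279.8 mi
R4–R5: 454.3 mi
Smallest added distance is 279.8 mi, inserting between R3 and R4.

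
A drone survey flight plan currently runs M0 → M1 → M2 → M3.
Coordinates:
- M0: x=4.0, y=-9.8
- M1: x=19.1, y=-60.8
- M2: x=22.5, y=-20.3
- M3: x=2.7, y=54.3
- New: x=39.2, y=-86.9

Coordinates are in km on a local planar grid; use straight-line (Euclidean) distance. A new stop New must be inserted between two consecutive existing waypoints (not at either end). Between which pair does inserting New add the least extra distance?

Added distance for inserting New between each consecutive pair:
M0–M1: 64.5 km
M1–M2: 61.0 km
M2–M3: 137.3 km
Smallest added distance is 61.0 km, inserting between M1 and M2.

between M1 and M2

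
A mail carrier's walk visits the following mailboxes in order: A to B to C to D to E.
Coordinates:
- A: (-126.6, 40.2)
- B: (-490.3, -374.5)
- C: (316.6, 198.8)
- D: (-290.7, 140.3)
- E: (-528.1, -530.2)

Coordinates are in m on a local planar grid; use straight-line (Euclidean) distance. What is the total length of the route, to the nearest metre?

Leg distances:
A→B: 551.6 m  (cumulative 551.6 m)
B→C: 989.8 m  (cumulative 1541.4 m)
C→D: 610.1 m  (cumulative 2151.5 m)
D→E: 711.3 m  (cumulative 2862.8 m)
Total route length ≈ 2863 m.

2863 m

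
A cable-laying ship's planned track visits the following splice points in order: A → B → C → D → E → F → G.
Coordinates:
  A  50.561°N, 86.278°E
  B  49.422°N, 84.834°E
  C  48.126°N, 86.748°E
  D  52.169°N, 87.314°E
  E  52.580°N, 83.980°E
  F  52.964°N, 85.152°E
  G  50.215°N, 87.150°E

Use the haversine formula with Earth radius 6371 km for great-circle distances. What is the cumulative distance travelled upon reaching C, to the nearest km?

Leg distances:
A→B: 163.4 km  (cumulative 163.4 km)
B→C: 201.1 km  (cumulative 364.5 km)
Cumulative distance at C ≈ 364 km.

364 km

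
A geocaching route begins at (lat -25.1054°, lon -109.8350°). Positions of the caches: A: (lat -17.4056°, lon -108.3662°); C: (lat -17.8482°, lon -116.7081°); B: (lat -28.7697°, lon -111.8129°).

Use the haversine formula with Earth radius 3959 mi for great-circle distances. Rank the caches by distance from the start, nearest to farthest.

Distance from the start at (lat -25.1054°, lon -109.8350°) to each:
B (lat -28.7697°, lon -111.8129°): 281.0 mi
A (lat -17.4056°, lon -108.3662°): 540.4 mi
C (lat -17.8482°, lon -116.7081°): 668.1 mi

B, A, C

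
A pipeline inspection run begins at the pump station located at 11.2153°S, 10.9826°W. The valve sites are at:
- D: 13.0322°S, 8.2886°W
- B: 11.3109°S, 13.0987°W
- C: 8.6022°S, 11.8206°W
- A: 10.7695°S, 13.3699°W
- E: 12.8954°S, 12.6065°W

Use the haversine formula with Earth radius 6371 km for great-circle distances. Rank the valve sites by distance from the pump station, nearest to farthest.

B, E, A, C, D

Distances from the pump station:
B 11.3109°S, 13.0987°W: 231.0 km
E 12.8954°S, 12.6065°W: 257.1 km
A 10.7695°S, 13.3699°W: 265.3 km
C 8.6022°S, 11.8206°W: 304.7 km
D 13.0322°S, 8.2886°W: 355.8 km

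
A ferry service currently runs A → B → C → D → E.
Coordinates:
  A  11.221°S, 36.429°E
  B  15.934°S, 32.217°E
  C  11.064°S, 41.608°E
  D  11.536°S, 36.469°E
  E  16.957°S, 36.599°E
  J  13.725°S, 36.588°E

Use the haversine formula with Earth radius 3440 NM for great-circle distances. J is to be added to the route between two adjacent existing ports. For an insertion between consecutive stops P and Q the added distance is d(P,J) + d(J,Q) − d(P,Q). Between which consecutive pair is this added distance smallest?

Added distance for inserting J between each consecutive pair:
A–B: 62.1 NM
B–C: 0.0 NM
C–D: 162.6 NM
D–E: 0.1 NM
Smallest added distance is 0.0 NM, inserting between B and C.

between B and C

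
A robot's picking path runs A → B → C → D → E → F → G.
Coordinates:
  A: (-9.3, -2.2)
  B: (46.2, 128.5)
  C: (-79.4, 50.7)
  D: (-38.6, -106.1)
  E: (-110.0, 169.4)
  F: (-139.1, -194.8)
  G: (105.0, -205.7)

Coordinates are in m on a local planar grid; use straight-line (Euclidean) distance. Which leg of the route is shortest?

Leg distances:
A→B: 142.0 m
B→C: 147.7 m
C→D: 162.0 m
D→E: 284.6 m
E→F: 365.4 m
F→G: 244.3 m
The shortest leg is A–B at 142.0 m.

A–B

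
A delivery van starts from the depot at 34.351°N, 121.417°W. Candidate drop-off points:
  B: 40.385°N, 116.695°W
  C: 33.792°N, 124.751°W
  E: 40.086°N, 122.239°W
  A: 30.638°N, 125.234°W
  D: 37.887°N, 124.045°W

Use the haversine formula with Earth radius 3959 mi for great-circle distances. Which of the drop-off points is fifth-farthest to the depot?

C

Distance to each, sorted:
B: 490.8 mi
E: 398.8 mi
A: 339.5 mi
D: 284.9 mi
C: 194.7 mi
The fifth-farthest is C at 194.7 mi.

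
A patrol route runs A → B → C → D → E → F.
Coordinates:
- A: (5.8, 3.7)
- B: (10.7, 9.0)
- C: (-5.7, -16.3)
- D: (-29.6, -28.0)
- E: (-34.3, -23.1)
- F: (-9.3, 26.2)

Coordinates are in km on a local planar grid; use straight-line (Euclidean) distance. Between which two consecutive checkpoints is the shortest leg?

D–E

Leg distances:
A→B: 7.2 km
B→C: 30.2 km
C→D: 26.6 km
D→E: 6.8 km
E→F: 55.3 km
The shortest leg is D–E at 6.8 km.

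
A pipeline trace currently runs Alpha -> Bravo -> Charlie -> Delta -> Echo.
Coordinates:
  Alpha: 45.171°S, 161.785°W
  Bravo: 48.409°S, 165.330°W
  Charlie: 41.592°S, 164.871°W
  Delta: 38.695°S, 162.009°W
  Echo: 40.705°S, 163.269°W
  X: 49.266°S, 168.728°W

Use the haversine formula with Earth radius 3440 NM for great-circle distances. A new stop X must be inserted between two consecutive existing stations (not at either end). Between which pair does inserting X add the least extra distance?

between Bravo and Charlie

Added distance for inserting X between each consecutive pair:
Alpha–Bravo: 275.6 NM
Bravo–Charlie: 222.4 NM
Charlie–Delta: 967.7 NM
Delta–Echo: 1126.7 NM
Smallest added distance is 222.4 NM, inserting between Bravo and Charlie.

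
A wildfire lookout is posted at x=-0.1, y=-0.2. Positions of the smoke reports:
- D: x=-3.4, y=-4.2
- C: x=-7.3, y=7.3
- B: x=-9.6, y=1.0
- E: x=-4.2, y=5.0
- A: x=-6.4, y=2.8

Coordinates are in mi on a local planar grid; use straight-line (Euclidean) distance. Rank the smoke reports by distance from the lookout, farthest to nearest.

C, B, A, E, D

Distance from the lookout at x=-0.1, y=-0.2 to each:
C x=-7.3, y=7.3: 10.4 mi
B x=-9.6, y=1.0: 9.6 mi
A x=-6.4, y=2.8: 7.0 mi
E x=-4.2, y=5.0: 6.6 mi
D x=-3.4, y=-4.2: 5.2 mi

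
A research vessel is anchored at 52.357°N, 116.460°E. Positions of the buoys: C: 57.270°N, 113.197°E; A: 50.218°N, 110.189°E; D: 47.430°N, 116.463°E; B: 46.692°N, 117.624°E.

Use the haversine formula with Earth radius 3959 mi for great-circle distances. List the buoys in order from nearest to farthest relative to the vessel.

Distances from the vessel:
A 50.218°N, 110.189°E: 308.5 mi
D 47.430°N, 116.463°E: 340.4 mi
C 57.270°N, 113.197°E: 363.4 mi
B 46.692°N, 117.624°E: 394.9 mi

A, D, C, B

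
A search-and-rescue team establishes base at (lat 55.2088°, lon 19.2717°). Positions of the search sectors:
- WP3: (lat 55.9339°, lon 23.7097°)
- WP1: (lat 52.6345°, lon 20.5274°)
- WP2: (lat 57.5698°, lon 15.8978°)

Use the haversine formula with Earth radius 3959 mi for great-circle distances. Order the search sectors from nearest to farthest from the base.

Distance from the base at (lat 55.2088°, lon 19.2717°) to each:
WP3 (lat 55.9339°, lon 23.7097°): 180.4 mi
WP1 (lat 52.6345°, lon 20.5274°): 185.1 mi
WP2 (lat 57.5698°, lon 15.8978°): 208.0 mi

WP3, WP1, WP2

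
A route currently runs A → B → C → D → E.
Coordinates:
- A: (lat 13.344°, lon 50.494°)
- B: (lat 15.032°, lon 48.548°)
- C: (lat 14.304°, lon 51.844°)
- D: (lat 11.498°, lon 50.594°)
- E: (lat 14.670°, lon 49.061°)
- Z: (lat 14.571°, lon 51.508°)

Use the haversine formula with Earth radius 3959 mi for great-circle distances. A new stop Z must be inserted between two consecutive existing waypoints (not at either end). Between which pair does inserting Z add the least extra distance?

Added distance for inserting Z between each consecutive pair:
A–B: 134.0 mi
B–C: 3.4 mi
C–D: 38.8 mi
D–E: 142.6 mi
Smallest added distance is 3.4 mi, inserting between B and C.

between B and C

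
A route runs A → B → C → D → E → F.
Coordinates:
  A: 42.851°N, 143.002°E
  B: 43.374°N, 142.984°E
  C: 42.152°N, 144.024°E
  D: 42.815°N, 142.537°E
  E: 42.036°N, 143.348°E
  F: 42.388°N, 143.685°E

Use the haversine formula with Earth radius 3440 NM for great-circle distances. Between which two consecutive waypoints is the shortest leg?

E–F

Leg distances:
A→B: 31.4 NM
B→C: 86.5 NM
C→D: 76.9 NM
D→E: 59.0 NM
E→F: 25.9 NM
The shortest leg is E–F at 25.9 NM.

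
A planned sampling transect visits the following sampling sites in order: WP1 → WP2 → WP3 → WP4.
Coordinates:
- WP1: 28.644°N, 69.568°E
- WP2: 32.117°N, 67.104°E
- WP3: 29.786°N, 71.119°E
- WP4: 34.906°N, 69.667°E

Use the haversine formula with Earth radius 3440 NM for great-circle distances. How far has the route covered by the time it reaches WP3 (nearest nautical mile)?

494 NM

Leg distances:
WP1→WP2: 244.5 NM  (cumulative 244.5 NM)
WP2→WP3: 249.6 NM  (cumulative 494.1 NM)
Cumulative distance at WP3 ≈ 494 NM.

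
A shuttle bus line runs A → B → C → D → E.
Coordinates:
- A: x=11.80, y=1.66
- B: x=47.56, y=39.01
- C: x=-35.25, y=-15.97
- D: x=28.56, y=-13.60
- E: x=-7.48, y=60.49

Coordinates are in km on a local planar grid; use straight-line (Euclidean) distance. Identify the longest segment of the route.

B–C

Leg distances:
A→B: 51.7 km
B→C: 99.4 km
C→D: 63.9 km
D→E: 82.4 km
The longest leg is B–C at 99.4 km.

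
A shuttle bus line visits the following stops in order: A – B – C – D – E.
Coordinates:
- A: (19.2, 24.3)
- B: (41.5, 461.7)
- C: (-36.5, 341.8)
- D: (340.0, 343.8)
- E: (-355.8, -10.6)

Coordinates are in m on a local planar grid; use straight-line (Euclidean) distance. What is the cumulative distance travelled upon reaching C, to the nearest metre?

581 m

Leg distances:
A→B: 438.0 m  (cumulative 438.0 m)
B→C: 143.0 m  (cumulative 581.0 m)
Cumulative distance at C ≈ 581 m.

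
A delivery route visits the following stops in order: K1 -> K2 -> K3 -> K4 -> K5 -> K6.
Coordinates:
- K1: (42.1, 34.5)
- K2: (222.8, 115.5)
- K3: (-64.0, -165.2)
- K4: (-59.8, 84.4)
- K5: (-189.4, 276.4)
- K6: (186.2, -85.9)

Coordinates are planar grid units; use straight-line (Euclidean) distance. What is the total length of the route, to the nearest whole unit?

Leg distances:
K1→K2: 198.0  (cumulative 198.0)
K2→K3: 401.3  (cumulative 599.3)
K3→K4: 249.6  (cumulative 849.0)
K4→K5: 231.6  (cumulative 1080.6)
K5→K6: 521.9  (cumulative 1602.5)
Total route length ≈ 1602.

1602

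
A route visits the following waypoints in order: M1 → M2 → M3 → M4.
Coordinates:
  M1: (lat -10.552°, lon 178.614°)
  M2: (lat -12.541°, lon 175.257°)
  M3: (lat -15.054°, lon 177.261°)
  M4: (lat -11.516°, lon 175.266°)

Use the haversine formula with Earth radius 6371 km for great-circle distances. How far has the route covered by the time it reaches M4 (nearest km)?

1230 km

Leg distances:
M1→M2: 427.4 km  (cumulative 427.4 km)
M2→M3: 353.4 km  (cumulative 780.8 km)
M3→M4: 448.7 km  (cumulative 1229.5 km)
Cumulative distance at M4 ≈ 1230 km.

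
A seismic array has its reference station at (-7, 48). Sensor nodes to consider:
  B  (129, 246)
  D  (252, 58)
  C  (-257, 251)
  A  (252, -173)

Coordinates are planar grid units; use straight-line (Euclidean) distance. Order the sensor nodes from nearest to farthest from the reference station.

B, D, C, A

Distance from the reference station at (-7, 48) to each:
B (129, 246): 240.2
D (252, 58): 259.2
C (-257, 251): 322.0
A (252, -173): 340.5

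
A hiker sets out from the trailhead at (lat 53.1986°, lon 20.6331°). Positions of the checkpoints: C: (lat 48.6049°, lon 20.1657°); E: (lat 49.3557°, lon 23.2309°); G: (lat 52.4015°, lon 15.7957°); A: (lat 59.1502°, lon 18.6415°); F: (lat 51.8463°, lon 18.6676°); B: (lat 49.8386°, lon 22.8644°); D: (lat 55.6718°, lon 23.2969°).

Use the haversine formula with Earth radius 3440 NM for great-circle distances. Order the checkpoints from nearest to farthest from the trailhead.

F, D, G, B, E, C, A

Computing each great-circle distance from (lat 53.1986°, lon 20.6331°):
F (lat 51.8463°, lon 18.6676°): 108.4 NM
D (lat 55.6718°, lon 23.2969°): 175.2 NM
G (lat 52.4015°, lon 15.7957°): 182.0 NM
B (lat 49.8386°, lon 22.8644°): 218.2 NM
E (lat 49.3557°, lon 23.2309°): 250.5 NM
C (lat 48.6049°, lon 20.1657°): 276.4 NM
A (lat 59.1502°, lon 18.6415°): 363.4 NM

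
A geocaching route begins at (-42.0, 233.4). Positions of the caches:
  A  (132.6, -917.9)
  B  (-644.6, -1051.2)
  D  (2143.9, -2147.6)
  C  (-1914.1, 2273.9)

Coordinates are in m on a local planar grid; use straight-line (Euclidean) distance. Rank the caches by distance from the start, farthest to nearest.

D, C, B, A

Distance from the start at (-42.0, 233.4) to each:
D (2143.9, -2147.6): 3232.2 m
C (-1914.1, 2273.9): 2769.2 m
B (-644.6, -1051.2): 1418.9 m
A (132.6, -917.9): 1164.5 m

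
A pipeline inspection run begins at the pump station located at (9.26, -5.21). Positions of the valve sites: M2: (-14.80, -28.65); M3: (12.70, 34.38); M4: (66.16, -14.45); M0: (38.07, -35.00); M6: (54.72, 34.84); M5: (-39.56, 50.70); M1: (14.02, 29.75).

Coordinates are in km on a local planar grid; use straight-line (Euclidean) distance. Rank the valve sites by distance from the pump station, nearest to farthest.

Distance from the pump station at (9.26, -5.21) to each:
M2 (-14.80, -28.65): 33.6 km
M1 (14.02, 29.75): 35.3 km
M3 (12.70, 34.38): 39.7 km
M0 (38.07, -35.00): 41.4 km
M4 (66.16, -14.45): 57.6 km
M6 (54.72, 34.84): 60.6 km
M5 (-39.56, 50.70): 74.2 km

M2, M1, M3, M0, M4, M6, M5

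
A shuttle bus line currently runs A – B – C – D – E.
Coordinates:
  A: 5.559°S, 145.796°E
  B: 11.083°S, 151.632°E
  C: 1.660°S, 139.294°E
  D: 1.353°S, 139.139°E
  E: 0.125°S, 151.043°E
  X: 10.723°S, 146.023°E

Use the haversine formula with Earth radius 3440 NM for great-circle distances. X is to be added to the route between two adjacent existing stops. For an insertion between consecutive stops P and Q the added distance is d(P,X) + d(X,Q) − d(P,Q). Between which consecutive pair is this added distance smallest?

between B and C

Added distance for inserting X between each consecutive pair:
A–B: 162.0 NM
B–C: 79.7 NM
C–D: 1351.9 NM
D–E: 681.3 NM
Smallest added distance is 79.7 NM, inserting between B and C.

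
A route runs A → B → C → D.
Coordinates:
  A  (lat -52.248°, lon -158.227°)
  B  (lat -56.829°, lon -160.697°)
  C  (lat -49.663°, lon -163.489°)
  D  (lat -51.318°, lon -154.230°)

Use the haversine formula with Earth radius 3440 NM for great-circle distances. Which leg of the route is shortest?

A–B

Leg distances:
A→B: 288.1 NM
B→C: 441.7 NM
C→D: 367.1 NM
The shortest leg is A–B at 288.1 NM.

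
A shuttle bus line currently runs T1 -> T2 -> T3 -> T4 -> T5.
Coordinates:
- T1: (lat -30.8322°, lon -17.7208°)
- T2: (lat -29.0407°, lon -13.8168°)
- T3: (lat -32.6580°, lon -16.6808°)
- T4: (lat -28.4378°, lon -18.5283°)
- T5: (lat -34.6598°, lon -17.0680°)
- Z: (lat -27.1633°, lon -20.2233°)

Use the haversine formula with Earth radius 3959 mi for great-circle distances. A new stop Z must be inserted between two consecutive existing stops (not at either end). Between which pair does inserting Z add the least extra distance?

between T4 and T5

Added distance for inserting Z between each consecutive pair:
T1–T2: 442.1 mi
T2–T3: 544.1 mi
T3–T4: 259.2 mi
T4–T5: 248.2 mi
Smallest added distance is 248.2 mi, inserting between T4 and T5.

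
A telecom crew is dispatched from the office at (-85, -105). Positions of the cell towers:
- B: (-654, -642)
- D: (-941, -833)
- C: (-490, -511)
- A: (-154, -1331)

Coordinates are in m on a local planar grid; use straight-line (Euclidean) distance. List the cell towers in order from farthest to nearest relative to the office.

A, D, B, C

Distance from the office at (-85, -105) to each:
A (-154, -1331): 1227.9 m
D (-941, -833): 1123.7 m
B (-654, -642): 782.4 m
C (-490, -511): 573.5 m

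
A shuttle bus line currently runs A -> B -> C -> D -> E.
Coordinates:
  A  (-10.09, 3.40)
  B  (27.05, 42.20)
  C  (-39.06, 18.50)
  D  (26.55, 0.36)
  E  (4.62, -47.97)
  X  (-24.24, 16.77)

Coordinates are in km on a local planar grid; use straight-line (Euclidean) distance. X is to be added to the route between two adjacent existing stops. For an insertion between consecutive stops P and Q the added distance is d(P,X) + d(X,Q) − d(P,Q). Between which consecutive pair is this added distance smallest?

between C and D

Added distance for inserting X between each consecutive pair:
A–B: 23.0 km
B–C: 1.9 km
C–D: 0.2 km
D–E: 71.2 km
Smallest added distance is 0.2 km, inserting between C and D.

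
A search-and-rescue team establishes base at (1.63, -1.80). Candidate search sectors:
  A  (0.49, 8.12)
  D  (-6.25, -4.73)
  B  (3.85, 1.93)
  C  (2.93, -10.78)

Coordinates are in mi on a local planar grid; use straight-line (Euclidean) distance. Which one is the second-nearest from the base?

D

Distances from the base ((1.63, -1.80)):
B: 4.3 mi
D: 8.4 mi
C: 9.1 mi
A: 10.0 mi
The second-nearest is D at 8.4 mi.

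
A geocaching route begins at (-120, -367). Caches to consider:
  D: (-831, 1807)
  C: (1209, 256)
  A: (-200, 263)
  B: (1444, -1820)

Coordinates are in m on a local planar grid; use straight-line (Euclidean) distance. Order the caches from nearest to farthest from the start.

Computing each straight-line distance from (-120, -367):
A (-200, 263): 635.1 m
C (1209, 256): 1467.8 m
B (1444, -1820): 2134.8 m
D (-831, 1807): 2287.3 m

A, C, B, D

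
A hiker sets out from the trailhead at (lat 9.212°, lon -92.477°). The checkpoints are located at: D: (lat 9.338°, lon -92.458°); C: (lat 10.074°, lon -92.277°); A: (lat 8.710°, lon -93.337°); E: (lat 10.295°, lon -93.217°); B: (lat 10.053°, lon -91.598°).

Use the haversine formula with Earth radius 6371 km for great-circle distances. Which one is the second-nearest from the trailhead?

Distances from the trailhead ((lat 9.212°, lon -92.477°)):
D: 14.2 km
C: 98.3 km
A: 109.7 km
B: 134.3 km
E: 145.2 km
The second-nearest is C at 98.3 km.

C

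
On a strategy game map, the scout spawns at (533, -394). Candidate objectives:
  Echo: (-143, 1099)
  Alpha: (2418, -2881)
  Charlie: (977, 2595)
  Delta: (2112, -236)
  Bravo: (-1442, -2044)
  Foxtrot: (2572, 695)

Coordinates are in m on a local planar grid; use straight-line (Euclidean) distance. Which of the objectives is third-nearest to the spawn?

Foxtrot

Distance to each, sorted:
Delta: 1586.9 m
Echo: 1638.9 m
Foxtrot: 2311.6 m
Bravo: 2573.5 m
Charlie: 3021.8 m
Alpha: 3120.6 m
The third-nearest is Foxtrot at 2311.6 m.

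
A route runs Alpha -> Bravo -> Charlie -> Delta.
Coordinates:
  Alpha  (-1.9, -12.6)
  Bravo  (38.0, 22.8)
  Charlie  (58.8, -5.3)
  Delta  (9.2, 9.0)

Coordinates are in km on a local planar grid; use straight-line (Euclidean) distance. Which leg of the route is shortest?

Bravo–Charlie

Leg distances:
Alpha→Bravo: 53.3 km
Bravo→Charlie: 35.0 km
Charlie→Delta: 51.6 km
The shortest leg is Bravo–Charlie at 35.0 km.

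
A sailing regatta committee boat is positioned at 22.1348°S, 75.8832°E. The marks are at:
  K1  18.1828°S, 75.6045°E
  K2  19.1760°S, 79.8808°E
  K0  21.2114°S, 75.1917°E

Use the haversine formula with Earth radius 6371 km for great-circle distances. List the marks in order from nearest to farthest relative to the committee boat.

K0, K1, K2

Distances from the committee boat:
K0 21.2114°S, 75.1917°E: 125.1 km
K1 18.1828°S, 75.6045°E: 440.4 km
K2 19.1760°S, 79.8808°E: 530.3 km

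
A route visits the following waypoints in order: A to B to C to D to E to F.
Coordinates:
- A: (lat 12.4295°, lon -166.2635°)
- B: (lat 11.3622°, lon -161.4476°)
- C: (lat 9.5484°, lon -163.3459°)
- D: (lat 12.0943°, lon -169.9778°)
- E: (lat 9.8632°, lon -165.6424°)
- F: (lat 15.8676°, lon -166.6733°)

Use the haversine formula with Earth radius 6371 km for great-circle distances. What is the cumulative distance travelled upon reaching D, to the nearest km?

Leg distances:
A→B: 537.3 km  (cumulative 537.3 km)
B→C: 289.4 km  (cumulative 826.7 km)
C→D: 777.6 km  (cumulative 1604.3 km)
Cumulative distance at D ≈ 1604 km.

1604 km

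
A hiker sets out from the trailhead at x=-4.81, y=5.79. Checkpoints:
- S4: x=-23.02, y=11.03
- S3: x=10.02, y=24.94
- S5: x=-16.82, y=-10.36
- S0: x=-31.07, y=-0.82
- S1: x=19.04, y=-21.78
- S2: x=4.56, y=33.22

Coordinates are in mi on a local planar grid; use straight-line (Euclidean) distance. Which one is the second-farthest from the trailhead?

Distances from the trailhead (x=-4.81, y=5.79):
S1: 36.5 mi
S2: 29.0 mi
S0: 27.1 mi
S3: 24.2 mi
S5: 20.1 mi
S4: 18.9 mi
The second-farthest is S2 at 29.0 mi.

S2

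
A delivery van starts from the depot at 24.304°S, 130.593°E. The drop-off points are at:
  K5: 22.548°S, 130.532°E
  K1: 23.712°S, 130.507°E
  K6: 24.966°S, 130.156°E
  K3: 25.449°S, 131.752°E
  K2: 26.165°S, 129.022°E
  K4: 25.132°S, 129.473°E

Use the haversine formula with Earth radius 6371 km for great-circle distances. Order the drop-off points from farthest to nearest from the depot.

Distances from the depot:
K2 26.165°S, 129.022°E: 260.4 km
K5 22.548°S, 130.532°E: 195.4 km
K3 25.449°S, 131.752°E: 172.9 km
K4 25.132°S, 129.473°E: 145.9 km
K6 24.966°S, 130.156°E: 85.8 km
K1 23.712°S, 130.507°E: 66.4 km

K2, K5, K3, K4, K6, K1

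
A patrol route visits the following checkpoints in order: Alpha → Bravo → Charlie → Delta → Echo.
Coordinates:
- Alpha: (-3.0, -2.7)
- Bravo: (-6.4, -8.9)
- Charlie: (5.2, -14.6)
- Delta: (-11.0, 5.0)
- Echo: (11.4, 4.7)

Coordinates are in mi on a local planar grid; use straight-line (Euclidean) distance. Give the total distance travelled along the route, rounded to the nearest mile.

Leg distances:
Alpha→Bravo: 7.1 mi  (cumulative 7.1 mi)
Bravo→Charlie: 12.9 mi  (cumulative 20.0 mi)
Charlie→Delta: 25.4 mi  (cumulative 45.4 mi)
Delta→Echo: 22.4 mi  (cumulative 67.8 mi)
Total route length ≈ 68 mi.

68 mi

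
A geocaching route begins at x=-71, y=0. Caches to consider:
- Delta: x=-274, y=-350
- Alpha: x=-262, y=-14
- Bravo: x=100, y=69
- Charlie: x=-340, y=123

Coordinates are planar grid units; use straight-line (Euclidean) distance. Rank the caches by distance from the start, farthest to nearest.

Distance from the start at x=-71, y=0 to each:
Delta x=-274, y=-350: 404.6
Charlie x=-340, y=123: 295.8
Alpha x=-262, y=-14: 191.5
Bravo x=100, y=69: 184.4

Delta, Charlie, Alpha, Bravo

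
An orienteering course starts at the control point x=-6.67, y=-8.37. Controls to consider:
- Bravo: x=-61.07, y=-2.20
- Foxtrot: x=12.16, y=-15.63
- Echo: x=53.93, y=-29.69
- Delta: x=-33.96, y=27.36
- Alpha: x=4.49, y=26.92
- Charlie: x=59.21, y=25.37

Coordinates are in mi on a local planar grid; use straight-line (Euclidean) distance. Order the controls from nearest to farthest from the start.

Foxtrot, Alpha, Delta, Bravo, Echo, Charlie

Distance from the start at x=-6.67, y=-8.37 to each:
Foxtrot x=12.16, y=-15.63: 20.2 mi
Alpha x=4.49, y=26.92: 37.0 mi
Delta x=-33.96, y=27.36: 45.0 mi
Bravo x=-61.07, y=-2.20: 54.7 mi
Echo x=53.93, y=-29.69: 64.2 mi
Charlie x=59.21, y=25.37: 74.0 mi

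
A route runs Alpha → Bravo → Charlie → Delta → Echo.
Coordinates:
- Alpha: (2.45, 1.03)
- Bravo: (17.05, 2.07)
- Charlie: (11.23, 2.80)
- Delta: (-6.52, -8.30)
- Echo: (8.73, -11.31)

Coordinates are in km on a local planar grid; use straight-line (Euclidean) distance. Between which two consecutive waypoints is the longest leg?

Leg distances:
Alpha→Bravo: 14.6 km
Bravo→Charlie: 5.9 km
Charlie→Delta: 20.9 km
Delta→Echo: 15.5 km
The longest leg is Charlie–Delta at 20.9 km.

Charlie–Delta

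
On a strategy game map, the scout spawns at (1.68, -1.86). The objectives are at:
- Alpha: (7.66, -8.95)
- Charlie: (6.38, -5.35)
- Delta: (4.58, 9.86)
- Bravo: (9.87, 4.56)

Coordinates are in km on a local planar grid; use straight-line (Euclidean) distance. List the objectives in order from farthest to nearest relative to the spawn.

Delta, Bravo, Alpha, Charlie

Distances from the spawn:
Delta (4.58, 9.86): 12.1 km
Bravo (9.87, 4.56): 10.4 km
Alpha (7.66, -8.95): 9.3 km
Charlie (6.38, -5.35): 5.9 km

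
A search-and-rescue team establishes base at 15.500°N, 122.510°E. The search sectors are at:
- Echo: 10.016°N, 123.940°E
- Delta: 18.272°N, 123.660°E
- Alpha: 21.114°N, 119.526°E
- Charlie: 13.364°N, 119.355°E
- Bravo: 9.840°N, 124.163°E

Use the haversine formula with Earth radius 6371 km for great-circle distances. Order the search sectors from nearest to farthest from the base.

Delta, Charlie, Echo, Bravo, Alpha

Distances from the base:
Delta 18.272°N, 123.660°E: 331.6 km
Charlie 13.364°N, 119.355°E: 414.5 km
Echo 10.016°N, 123.940°E: 629.2 km
Bravo 9.840°N, 124.163°E: 654.4 km
Alpha 21.114°N, 119.526°E: 699.2 km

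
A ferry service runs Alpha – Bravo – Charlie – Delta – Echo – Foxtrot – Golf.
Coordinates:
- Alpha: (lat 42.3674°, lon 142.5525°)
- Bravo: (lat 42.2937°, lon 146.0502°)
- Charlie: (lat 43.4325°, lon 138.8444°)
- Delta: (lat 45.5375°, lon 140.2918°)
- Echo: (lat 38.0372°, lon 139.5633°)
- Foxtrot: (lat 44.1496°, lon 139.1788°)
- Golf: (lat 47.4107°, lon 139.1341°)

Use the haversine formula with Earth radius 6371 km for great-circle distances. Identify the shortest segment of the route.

Leg distances:
Alpha→Bravo: 287.6 km
Bravo→Charlie: 600.6 km
Charlie→Delta: 260.7 km
Delta→Echo: 836.2 km
Echo→Foxtrot: 680.4 km
Foxtrot→Golf: 362.6 km
The shortest leg is Charlie–Delta at 260.7 km.

Charlie–Delta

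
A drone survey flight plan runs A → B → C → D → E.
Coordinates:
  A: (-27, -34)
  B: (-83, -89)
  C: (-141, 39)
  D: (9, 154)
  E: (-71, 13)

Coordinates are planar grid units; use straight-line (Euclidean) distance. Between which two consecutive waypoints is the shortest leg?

A–B

Leg distances:
A→B: 78.5
B→C: 140.5
C→D: 189.0
D→E: 162.1
The shortest leg is A–B at 78.5.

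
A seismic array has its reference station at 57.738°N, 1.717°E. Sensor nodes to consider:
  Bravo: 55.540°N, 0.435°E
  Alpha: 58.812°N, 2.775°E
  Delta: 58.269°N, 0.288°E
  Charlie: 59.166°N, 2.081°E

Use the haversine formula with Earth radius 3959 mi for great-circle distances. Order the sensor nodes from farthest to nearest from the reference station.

Bravo, Charlie, Alpha, Delta

Distances from the reference station:
Bravo 55.540°N, 0.435°E: 159.5 mi
Charlie 59.166°N, 2.081°E: 99.5 mi
Alpha 58.812°N, 2.775°E: 83.6 mi
Delta 58.269°N, 0.288°E: 63.9 mi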